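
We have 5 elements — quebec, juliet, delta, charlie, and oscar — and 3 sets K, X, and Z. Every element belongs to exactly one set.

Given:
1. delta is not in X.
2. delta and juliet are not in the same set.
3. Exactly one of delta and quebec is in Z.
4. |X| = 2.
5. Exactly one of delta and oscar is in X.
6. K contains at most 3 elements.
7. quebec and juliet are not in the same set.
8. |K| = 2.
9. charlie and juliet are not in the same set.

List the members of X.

X = {juliet, oscar}

From (1): delta ∉ X.
(5) (exactly one): oscar ∈ X.
Suppose quebec ∈ X: no assignment then satisfies all the clues, so quebec ∉ X.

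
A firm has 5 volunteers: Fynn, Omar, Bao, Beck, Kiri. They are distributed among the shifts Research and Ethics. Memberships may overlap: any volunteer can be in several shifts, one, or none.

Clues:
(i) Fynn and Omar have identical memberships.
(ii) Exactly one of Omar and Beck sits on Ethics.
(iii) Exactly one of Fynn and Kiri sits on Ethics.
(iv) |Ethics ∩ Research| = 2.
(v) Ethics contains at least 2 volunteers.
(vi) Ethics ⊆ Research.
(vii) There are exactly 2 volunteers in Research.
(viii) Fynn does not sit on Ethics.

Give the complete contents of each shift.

From (viii): Fynn ∉ Ethics.
(i): Omar matches Fynn: Omar ∉ Ethics.
(ii) (exactly one): Beck ∈ Ethics.
(iii) (exactly one): Kiri ∈ Ethics.
(vi) with Beck ∈ Ethics: Beck ∈ Research.
(vi) with Kiri ∈ Ethics: Kiri ∈ Research.
(vii): Research already has 2, so the rest are out.
(vi) contrapositive: Bao ∉ Ethics.

Research = {Beck, Kiri}; Ethics = {Beck, Kiri}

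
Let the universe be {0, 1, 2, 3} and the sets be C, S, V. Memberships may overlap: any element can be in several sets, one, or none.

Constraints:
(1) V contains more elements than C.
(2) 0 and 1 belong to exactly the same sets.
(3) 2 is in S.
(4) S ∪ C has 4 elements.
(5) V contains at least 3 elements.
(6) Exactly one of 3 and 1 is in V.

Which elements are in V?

V = {0, 1, 2}

From (3): 2 ∈ S.
Suppose 0 ∉ V: no assignment then satisfies all the clues, so 0 ∈ V.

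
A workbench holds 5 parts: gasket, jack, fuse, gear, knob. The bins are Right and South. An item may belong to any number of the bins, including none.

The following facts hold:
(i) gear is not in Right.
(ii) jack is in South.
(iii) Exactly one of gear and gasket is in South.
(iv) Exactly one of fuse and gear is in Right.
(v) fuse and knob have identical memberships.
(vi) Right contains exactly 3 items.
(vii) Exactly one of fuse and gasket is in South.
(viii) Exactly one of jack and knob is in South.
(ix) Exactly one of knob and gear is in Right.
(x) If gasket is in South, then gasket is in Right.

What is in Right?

From (i): gear ∉ Right.
From (ii): jack ∈ South.
(iv) (exactly one): fuse ∈ Right.
(v): knob matches fuse: knob ∈ Right.
(viii) (exactly one): knob ∉ South.
(v): fuse matches knob: fuse ∉ South.
(vii) (exactly one): gasket ∈ South.
(x): gasket ∈ Right.
(iii) (exactly one): gear ∉ South.
(vi): Right already has 3, so the rest are out.

Right = {fuse, gasket, knob}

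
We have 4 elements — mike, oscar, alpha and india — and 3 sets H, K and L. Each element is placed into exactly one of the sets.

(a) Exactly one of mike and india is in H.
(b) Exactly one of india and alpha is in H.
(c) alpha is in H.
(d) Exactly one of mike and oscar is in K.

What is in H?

H = {alpha, mike}

From (c): alpha ∈ H.
(b) (exactly one): india ∉ H.
(a) (exactly one): mike ∈ H.
(d) (exactly one): oscar ∈ K.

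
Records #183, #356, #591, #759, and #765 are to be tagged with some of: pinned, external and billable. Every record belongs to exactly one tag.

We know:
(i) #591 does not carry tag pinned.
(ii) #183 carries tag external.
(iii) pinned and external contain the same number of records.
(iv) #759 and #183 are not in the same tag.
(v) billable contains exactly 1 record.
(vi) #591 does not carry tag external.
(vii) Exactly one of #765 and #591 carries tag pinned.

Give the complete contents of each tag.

pinned = {#759, #765}; external = {#183, #356}; billable = {#591}

From (i): #591 ∉ pinned.
From (ii): #183 ∈ external.
From (vi): #591 ∉ external.
(iv): #759 ∉ external.
(vii) (exactly one): #765 ∈ pinned.
Only one tag left: #591 ∈ billable.
(v): billable already has 1, so the rest are out.
Only one tag left: #759 ∈ pinned.
Suppose #356 ∈ pinned: no assignment then satisfies all the clues, so #356 ∉ pinned.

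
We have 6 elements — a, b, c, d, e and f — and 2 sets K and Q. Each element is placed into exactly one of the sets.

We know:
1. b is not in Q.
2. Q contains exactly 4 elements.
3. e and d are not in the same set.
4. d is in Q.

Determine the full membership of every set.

From (1): b ∉ Q.
From (4): d ∈ Q.
(3): e ∉ Q.
Only one set left: b ∈ K.
Only one set left: e ∈ K.
(2): only 4 candidates remain for Q, so all are in.

K = {b, e}; Q = {a, c, d, f}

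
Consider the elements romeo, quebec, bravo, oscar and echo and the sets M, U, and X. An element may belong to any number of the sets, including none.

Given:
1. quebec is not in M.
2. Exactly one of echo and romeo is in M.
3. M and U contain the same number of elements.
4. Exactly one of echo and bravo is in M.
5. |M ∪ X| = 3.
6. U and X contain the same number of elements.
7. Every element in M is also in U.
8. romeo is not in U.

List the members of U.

U = {echo, oscar}

From (1): quebec ∉ M.
From (8): romeo ∉ U.
(7) contrapositive: romeo ∉ M.
(2) (exactly one): echo ∈ M.
(4) (exactly one): bravo ∉ M.
(7) with echo ∈ M: echo ∈ U.
Suppose quebec ∈ U: no assignment then satisfies all the clues, so quebec ∉ U.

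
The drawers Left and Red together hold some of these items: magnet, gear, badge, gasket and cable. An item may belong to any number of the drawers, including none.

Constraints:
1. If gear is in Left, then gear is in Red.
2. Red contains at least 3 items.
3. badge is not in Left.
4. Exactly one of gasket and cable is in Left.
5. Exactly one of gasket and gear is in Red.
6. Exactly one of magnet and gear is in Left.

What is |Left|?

2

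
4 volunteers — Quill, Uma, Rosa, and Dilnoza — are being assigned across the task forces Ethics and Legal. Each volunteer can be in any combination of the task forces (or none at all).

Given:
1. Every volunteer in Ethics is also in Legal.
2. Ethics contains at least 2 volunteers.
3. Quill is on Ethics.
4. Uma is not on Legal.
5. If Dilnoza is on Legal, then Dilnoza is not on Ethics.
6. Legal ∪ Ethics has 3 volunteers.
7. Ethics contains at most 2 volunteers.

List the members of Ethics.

Ethics = {Quill, Rosa}

From (3): Quill ∈ Ethics.
From (4): Uma ∉ Legal.
(1) with Quill ∈ Ethics: Quill ∈ Legal.
(1) contrapositive: Uma ∉ Ethics.
Suppose Rosa ∉ Ethics: no assignment then satisfies all the clues, so Rosa ∈ Ethics.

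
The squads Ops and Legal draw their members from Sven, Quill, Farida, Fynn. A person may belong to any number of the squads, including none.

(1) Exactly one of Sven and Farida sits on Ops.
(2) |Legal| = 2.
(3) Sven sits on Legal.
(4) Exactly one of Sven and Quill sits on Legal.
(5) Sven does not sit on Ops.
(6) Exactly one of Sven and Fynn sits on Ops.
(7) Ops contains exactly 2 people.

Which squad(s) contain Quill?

From (3): Sven ∈ Legal.
From (5): Sven ∉ Ops.
(1) (exactly one): Farida ∈ Ops.
(4) (exactly one): Quill ∉ Legal.
(6) (exactly one): Fynn ∈ Ops.
(7): Ops already has 2, so the rest are out.

Quill: none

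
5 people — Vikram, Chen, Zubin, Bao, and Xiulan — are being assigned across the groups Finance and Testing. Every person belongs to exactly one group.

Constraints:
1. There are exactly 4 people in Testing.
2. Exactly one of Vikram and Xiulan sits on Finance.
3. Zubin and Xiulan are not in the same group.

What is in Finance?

Finance = {Xiulan}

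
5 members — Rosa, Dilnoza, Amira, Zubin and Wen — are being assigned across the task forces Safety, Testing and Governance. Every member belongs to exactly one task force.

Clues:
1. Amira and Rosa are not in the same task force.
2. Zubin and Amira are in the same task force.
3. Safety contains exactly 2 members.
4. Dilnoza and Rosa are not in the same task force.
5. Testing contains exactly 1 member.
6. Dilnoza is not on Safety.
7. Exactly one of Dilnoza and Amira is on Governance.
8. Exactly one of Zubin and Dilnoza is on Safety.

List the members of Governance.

Governance = {Dilnoza, Wen}

From (6): Dilnoza ∉ Safety.
(8) (exactly one): Zubin ∈ Safety.
(2): Amira matches Zubin: Amira ∈ Safety.
(3): Safety already has 2, so the rest are out.
(7) (exactly one): Dilnoza ∈ Governance.
(4): Rosa ∉ Governance.
Only one task force left: Rosa ∈ Testing.
(5): Testing already has 1, so the rest are out.
Only one task force left: Wen ∈ Governance.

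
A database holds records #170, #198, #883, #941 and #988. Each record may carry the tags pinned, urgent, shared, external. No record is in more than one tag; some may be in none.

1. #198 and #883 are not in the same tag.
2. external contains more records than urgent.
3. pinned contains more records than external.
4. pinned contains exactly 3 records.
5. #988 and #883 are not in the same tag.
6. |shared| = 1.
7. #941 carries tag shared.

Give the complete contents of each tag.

pinned = {#170, #198, #988}; urgent = {}; shared = {#941}; external = {#883}

From (7): #941 ∈ shared.
(6): shared already has 1, so the rest are out.
Suppose #170 ∉ pinned: no assignment then satisfies all the clues, so #170 ∈ pinned.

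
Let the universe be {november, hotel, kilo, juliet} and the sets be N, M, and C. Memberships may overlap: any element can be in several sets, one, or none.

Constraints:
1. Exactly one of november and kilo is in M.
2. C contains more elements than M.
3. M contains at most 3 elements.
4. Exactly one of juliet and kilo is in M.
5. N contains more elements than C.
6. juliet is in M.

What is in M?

M = {juliet, november}

From (6): juliet ∈ M.
(4) (exactly one): kilo ∉ M.
(1) (exactly one): november ∈ M.
Suppose hotel ∈ M: no assignment then satisfies all the clues, so hotel ∉ M.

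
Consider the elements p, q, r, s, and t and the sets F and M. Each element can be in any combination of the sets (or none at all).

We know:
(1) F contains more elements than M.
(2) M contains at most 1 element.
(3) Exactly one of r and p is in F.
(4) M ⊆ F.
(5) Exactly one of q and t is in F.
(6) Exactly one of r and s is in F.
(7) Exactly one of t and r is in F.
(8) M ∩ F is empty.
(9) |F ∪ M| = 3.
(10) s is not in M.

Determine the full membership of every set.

F = {p, s, t}; M = {}

From (10): s ∉ M.
Suppose p ∉ F: no assignment then satisfies all the clues, so p ∈ F.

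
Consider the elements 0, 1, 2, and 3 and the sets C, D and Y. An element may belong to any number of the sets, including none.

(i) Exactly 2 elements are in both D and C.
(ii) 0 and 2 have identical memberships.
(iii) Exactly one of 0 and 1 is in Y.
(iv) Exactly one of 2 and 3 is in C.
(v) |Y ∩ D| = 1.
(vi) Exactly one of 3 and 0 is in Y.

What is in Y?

Y = {1, 3}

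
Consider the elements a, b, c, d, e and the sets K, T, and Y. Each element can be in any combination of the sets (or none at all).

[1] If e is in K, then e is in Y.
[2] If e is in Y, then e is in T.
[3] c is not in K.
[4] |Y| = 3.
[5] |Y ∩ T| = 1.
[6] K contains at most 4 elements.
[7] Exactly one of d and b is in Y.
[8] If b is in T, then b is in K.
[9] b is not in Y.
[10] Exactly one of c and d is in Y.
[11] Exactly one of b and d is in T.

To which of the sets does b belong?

b: K, T

From (3): c ∉ K.
From (9): b ∉ Y.
(7) (exactly one): d ∈ Y.
(10) (exactly one): c ∉ Y.
(4): only 3 candidates remain for Y, so all are in.
(2): e ∈ T.
Suppose b ∉ K: no assignment then satisfies all the clues, so b ∈ K.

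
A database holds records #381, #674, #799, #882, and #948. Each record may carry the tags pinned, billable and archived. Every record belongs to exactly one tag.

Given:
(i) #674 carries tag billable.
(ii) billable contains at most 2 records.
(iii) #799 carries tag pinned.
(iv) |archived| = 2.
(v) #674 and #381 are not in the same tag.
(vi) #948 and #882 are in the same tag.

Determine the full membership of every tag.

pinned = {#381, #799}; billable = {#674}; archived = {#882, #948}

From (i): #674 ∈ billable.
From (iii): #799 ∈ pinned.
(v): #381 ∉ billable.
Suppose #381 ∉ pinned: no assignment then satisfies all the clues, so #381 ∈ pinned.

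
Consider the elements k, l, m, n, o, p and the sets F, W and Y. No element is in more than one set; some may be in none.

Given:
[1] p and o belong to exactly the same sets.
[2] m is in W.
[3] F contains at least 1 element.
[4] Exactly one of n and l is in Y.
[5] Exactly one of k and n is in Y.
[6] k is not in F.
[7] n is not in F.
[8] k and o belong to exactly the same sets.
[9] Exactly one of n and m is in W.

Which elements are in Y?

From (2): m ∈ W.
From (6): k ∉ F.
From (7): n ∉ F.
(8): o matches k: o ∉ F.
(9) (exactly one): n ∉ W.
(1): p matches o: p ∉ F.
(3): only 1 candidates remain for F, so all are in.
(4) (exactly one): n ∈ Y.
(5) (exactly one): k ∉ Y.
(8): o matches k: o ∉ Y.
(1): p matches o: p ∉ Y.

Y = {n}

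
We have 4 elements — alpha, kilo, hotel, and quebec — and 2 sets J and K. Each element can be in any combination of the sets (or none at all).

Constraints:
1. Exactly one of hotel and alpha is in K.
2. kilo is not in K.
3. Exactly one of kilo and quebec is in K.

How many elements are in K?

2

From (2): kilo ∉ K.
(3) (exactly one): quebec ∈ K.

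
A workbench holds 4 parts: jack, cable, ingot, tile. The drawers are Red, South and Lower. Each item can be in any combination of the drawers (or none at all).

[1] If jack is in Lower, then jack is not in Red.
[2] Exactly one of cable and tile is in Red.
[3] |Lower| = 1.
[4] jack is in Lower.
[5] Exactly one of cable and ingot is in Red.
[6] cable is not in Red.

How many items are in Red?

2

From (4): jack ∈ Lower.
From (6): cable ∉ Red.
(1): jack ∉ Red.
(2) (exactly one): tile ∈ Red.
(3): Lower already has 1, so the rest are out.
(5) (exactly one): ingot ∈ Red.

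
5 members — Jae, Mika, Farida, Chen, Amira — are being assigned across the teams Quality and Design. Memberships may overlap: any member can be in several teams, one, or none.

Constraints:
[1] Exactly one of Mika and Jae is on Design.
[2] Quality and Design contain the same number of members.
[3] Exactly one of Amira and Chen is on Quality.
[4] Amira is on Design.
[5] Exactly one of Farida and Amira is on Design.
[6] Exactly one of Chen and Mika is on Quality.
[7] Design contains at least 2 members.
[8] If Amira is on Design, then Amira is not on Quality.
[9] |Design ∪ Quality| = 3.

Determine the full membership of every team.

From (4): Amira ∈ Design.
(5) (exactly one): Farida ∉ Design.
(8): Amira ∉ Quality.
(3) (exactly one): Chen ∈ Quality.
(6) (exactly one): Mika ∉ Quality.
Suppose Jae ∉ Quality: no assignment then satisfies all the clues, so Jae ∈ Quality.

Quality = {Chen, Jae}; Design = {Amira, Jae}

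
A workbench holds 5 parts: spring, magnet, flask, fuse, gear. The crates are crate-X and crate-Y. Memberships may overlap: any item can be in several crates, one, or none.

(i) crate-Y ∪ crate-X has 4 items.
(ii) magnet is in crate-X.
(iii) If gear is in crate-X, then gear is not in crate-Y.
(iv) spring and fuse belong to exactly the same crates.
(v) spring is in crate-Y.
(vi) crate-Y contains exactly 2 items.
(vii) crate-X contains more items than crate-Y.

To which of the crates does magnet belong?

magnet: crate-X

From (ii): magnet ∈ crate-X.
From (v): spring ∈ crate-Y.
(iv): fuse matches spring: fuse ∈ crate-Y.
(vi): crate-Y already has 2, so the rest are out.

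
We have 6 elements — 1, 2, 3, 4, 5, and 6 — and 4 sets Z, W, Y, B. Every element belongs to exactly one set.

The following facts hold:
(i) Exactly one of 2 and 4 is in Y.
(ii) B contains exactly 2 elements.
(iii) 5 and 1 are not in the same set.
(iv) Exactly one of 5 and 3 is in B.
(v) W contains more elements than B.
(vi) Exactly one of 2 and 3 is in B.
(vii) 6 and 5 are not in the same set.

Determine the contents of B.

B = {2, 5}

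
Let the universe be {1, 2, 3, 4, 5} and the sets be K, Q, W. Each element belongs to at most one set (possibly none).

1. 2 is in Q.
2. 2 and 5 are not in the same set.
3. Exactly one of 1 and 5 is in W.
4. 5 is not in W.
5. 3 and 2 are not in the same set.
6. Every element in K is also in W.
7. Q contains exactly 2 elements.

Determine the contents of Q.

From (1): 2 ∈ Q.
From (4): 5 ∉ W.
(2): 5 ∉ Q.
(3) (exactly one): 1 ∈ W.
(5): 3 ∉ Q.
(6) contrapositive: 5 ∉ K.
(7): only 2 candidates remain for Q, so all are in.

Q = {2, 4}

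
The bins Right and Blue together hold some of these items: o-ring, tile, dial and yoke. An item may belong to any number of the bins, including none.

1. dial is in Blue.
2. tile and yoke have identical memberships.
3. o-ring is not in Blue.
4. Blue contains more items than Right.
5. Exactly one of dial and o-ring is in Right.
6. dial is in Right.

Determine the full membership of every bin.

Right = {dial}; Blue = {dial, tile, yoke}

From (1): dial ∈ Blue.
From (3): o-ring ∉ Blue.
From (6): dial ∈ Right.
(5) (exactly one): o-ring ∉ Right.
Suppose tile ∈ Right: no assignment then satisfies all the clues, so tile ∉ Right.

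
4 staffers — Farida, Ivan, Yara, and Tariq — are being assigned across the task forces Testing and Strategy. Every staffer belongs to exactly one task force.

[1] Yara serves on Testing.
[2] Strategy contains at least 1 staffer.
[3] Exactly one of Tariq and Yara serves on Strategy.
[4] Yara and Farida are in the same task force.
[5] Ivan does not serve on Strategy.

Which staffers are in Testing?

From (1): Yara ∈ Testing.
From (5): Ivan ∉ Strategy.
(3) (exactly one): Tariq ∈ Strategy.
(4): Farida matches Yara: Farida ∈ Testing.
Only one task force left: Ivan ∈ Testing.

Testing = {Farida, Ivan, Yara}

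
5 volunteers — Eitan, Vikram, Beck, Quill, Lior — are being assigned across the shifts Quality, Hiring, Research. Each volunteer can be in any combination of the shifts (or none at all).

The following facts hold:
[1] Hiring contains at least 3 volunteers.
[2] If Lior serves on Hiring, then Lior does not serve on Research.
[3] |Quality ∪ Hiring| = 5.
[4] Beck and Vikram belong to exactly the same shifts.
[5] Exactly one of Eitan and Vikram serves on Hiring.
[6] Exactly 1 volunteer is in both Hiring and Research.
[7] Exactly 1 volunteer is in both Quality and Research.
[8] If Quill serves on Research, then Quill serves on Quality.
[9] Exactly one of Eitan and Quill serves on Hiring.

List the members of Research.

Research = {Quill}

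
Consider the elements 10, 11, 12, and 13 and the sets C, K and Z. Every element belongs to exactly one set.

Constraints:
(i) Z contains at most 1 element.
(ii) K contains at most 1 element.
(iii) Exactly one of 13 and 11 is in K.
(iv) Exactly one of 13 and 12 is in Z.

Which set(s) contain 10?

10: C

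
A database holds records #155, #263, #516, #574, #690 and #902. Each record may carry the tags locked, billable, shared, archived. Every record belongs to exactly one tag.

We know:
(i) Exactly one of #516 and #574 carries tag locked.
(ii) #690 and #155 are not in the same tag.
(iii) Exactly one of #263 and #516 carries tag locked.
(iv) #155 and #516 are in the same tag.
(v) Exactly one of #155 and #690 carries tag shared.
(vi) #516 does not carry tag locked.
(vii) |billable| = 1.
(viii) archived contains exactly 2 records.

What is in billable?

billable = {#902}

From (vi): #516 ∉ locked.
(i) (exactly one): #574 ∈ locked.
(iii) (exactly one): #263 ∈ locked.
(iv): #155 matches #516: #155 ∉ locked.
Suppose #155 ∈ billable: no assignment then satisfies all the clues, so #155 ∉ billable.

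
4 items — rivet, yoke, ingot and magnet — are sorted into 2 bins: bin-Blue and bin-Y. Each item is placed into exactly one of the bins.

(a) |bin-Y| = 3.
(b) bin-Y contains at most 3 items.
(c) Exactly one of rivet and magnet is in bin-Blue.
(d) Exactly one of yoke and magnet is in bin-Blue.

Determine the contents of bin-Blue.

bin-Blue = {magnet}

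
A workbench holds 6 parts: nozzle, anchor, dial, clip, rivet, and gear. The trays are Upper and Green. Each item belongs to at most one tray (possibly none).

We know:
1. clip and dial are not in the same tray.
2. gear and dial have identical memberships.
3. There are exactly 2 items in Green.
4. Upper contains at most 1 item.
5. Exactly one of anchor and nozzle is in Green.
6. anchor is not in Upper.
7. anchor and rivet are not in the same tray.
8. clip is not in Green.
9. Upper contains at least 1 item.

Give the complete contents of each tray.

Upper = {clip}; Green = {nozzle, rivet}

From (6): anchor ∉ Upper.
From (8): clip ∉ Green.
Suppose nozzle ∈ Upper: no assignment then satisfies all the clues, so nozzle ∉ Upper.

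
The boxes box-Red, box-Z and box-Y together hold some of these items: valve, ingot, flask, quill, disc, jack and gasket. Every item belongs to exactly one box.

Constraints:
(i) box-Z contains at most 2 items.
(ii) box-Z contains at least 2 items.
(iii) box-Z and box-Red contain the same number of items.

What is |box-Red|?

2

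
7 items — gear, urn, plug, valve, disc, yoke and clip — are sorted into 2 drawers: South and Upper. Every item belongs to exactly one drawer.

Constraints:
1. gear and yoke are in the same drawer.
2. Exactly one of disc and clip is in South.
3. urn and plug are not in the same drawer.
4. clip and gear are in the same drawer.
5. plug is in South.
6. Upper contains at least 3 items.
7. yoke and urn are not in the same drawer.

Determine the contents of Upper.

From (5): plug ∈ South.
(3): urn ∉ South.
Only one drawer left: urn ∈ Upper.
(7): yoke ∉ Upper.
Only one drawer left: yoke ∈ South.
(1): gear matches yoke: gear ∈ South.
(4): clip matches gear: clip ∈ South.
(6): only 3 candidates remain for Upper, so all are in.

Upper = {disc, urn, valve}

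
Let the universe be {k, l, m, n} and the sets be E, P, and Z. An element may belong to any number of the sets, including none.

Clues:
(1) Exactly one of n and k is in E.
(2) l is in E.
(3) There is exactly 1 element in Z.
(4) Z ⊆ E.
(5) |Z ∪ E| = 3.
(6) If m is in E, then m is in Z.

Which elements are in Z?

Z = {m}

From (2): l ∈ E.
Suppose k ∈ Z: no assignment then satisfies all the clues, so k ∉ Z.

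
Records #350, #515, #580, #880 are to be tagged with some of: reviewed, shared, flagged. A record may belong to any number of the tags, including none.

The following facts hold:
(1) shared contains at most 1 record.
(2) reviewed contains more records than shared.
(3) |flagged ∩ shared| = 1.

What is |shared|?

1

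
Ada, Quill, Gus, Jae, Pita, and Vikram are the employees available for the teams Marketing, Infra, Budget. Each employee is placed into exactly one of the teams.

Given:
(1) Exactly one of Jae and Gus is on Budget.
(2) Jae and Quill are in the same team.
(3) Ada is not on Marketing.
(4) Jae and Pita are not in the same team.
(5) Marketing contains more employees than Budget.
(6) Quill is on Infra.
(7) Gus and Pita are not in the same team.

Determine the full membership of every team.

Marketing = {Pita, Vikram}; Infra = {Ada, Jae, Quill}; Budget = {Gus}

From (3): Ada ∉ Marketing.
From (6): Quill ∈ Infra.
(2): Jae matches Quill: Jae ∉ Marketing.
(2): Jae matches Quill: Jae ∈ Infra.
(4): Pita ∉ Infra.
(1) (exactly one): Gus ∈ Budget.
(7): Pita ∉ Budget.
Only one team left: Pita ∈ Marketing.
Suppose Ada ∉ Infra: no assignment then satisfies all the clues, so Ada ∈ Infra.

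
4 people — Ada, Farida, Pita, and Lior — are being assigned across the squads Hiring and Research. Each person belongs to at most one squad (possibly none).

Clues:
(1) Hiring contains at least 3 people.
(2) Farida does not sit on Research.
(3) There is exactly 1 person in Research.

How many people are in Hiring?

3

From (2): Farida ∉ Research.
Suppose Farida ∉ Hiring: no assignment then satisfies all the clues, so Farida ∈ Hiring.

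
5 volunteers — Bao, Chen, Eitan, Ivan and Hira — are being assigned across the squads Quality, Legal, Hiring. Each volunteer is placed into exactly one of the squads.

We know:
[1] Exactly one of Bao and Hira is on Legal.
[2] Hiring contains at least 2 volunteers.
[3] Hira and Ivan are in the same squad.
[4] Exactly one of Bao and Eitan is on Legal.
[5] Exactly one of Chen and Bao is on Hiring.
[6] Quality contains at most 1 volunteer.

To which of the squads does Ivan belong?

Ivan: Hiring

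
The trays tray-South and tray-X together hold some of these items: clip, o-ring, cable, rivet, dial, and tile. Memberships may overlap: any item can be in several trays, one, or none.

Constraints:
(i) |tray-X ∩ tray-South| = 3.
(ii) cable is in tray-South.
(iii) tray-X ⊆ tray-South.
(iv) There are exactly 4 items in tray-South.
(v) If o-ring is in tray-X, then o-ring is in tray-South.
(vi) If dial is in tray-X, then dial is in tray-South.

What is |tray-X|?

3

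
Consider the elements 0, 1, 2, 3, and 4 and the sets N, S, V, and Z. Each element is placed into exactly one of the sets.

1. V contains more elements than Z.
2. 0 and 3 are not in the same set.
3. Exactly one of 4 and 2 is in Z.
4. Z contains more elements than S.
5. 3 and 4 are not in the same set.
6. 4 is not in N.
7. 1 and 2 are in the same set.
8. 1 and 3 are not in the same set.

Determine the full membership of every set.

N = {3}; S = {}; V = {0, 1, 2}; Z = {4}

From (6): 4 ∉ N.
Suppose 0 ∈ N: no assignment then satisfies all the clues, so 0 ∉ N.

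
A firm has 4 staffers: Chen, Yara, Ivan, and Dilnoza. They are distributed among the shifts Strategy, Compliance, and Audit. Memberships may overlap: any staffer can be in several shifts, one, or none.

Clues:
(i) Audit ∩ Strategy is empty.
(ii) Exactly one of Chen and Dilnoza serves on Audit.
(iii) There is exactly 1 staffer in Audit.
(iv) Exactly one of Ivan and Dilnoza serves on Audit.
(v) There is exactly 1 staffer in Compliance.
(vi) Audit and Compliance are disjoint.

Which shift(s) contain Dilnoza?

Dilnoza: Audit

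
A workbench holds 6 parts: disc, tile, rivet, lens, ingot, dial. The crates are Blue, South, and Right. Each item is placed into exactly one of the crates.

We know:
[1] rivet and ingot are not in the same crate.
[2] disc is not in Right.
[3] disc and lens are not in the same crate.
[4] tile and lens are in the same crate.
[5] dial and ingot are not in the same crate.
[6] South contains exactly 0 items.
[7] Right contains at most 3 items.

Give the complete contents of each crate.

Blue = {dial, disc, rivet}; South = {}; Right = {ingot, lens, tile}

From (2): disc ∉ Right.
(6): South already has 0, so the rest are out.
Only one crate left: disc ∈ Blue.
(3): lens ∉ Blue.
(4): tile matches lens: tile ∉ Blue.
Only one crate left: tile ∈ Right.
Only one crate left: lens ∈ Right.
Suppose rivet ∉ Blue: no assignment then satisfies all the clues, so rivet ∈ Blue.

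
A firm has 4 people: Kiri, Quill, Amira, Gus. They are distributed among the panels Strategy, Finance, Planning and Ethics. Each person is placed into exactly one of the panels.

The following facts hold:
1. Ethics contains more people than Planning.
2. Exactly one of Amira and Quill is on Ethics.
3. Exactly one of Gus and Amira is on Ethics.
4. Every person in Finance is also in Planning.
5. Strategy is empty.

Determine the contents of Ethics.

Ethics = {Gus, Kiri, Quill}

(5): Strategy already has 0, so the rest are out.
Suppose Kiri ∉ Ethics: no assignment then satisfies all the clues, so Kiri ∈ Ethics.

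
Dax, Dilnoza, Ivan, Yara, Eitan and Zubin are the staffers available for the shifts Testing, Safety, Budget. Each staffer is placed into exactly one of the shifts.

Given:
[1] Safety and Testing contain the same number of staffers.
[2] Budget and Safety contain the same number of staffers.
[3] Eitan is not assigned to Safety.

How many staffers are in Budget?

2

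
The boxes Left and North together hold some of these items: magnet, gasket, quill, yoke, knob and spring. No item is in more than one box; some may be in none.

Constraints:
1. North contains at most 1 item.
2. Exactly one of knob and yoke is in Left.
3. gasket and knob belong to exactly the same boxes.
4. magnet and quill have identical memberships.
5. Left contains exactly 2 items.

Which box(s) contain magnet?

magnet: none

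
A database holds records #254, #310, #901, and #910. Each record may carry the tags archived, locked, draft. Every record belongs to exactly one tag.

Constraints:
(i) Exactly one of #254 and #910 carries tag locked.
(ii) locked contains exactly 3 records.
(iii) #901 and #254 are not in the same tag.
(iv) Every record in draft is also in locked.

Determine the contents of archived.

archived = {#254}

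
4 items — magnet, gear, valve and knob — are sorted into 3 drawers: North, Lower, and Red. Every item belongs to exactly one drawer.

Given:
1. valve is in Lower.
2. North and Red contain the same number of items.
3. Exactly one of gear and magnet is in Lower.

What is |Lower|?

2

From (1): valve ∈ Lower.
Suppose knob ∈ Lower: no assignment then satisfies all the clues, so knob ∉ Lower.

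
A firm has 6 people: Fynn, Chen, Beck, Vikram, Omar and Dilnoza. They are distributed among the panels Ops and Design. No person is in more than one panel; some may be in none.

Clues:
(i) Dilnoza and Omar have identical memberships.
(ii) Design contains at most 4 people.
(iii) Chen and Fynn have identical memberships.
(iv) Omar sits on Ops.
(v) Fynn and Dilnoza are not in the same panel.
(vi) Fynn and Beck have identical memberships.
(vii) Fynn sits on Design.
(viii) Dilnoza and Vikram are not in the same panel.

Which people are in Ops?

From (iv): Omar ∈ Ops.
From (vii): Fynn ∈ Design.
(i): Dilnoza matches Omar: Dilnoza ∈ Ops.
(iii): Chen matches Fynn: Chen ∉ Ops.
(iii): Chen matches Fynn: Chen ∈ Design.
(vi): Beck matches Fynn: Beck ∉ Ops.
(vi): Beck matches Fynn: Beck ∈ Design.
(viii): Vikram ∉ Ops.

Ops = {Dilnoza, Omar}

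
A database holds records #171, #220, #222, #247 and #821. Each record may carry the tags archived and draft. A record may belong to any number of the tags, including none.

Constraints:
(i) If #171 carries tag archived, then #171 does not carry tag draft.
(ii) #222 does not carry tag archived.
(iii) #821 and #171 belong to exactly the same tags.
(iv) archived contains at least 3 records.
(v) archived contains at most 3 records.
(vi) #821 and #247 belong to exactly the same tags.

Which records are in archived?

archived = {#171, #247, #821}

From (ii): #222 ∉ archived.
Suppose #171 ∉ archived: no assignment then satisfies all the clues, so #171 ∈ archived.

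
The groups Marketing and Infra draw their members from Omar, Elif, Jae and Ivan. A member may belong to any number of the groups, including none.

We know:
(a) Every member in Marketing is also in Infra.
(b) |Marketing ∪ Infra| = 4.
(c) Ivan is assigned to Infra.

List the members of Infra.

Infra = {Elif, Ivan, Jae, Omar}

From (c): Ivan ∈ Infra.
Suppose Omar ∉ Infra: no assignment then satisfies all the clues, so Omar ∈ Infra.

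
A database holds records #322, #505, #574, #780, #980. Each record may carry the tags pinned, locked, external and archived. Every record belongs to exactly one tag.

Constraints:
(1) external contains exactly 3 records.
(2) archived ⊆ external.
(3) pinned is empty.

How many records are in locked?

2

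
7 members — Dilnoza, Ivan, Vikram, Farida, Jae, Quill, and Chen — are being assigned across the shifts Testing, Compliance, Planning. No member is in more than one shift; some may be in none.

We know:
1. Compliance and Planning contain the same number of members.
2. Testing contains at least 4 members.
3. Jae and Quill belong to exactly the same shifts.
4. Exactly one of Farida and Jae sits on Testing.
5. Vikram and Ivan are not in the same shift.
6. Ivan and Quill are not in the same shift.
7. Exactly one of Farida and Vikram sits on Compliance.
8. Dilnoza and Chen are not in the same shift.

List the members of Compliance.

Compliance = {Farida}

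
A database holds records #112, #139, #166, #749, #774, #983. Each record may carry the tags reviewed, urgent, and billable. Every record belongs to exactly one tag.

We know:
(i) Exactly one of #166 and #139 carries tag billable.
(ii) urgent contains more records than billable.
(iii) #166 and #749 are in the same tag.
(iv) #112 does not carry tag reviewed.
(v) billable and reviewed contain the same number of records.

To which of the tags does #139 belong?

From (iv): #112 ∉ reviewed.
Suppose #139 ∈ reviewed: no assignment then satisfies all the clues, so #139 ∉ reviewed.

#139: billable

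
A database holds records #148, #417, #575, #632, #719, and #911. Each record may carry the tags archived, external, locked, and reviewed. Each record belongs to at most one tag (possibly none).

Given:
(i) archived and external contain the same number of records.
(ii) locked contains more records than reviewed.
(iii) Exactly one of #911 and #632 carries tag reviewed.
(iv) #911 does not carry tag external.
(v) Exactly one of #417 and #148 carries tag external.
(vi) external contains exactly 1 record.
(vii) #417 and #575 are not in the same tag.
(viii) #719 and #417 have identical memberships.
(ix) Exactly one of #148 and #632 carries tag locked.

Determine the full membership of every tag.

archived = {#575}; external = {#148}; locked = {#417, #632, #719}; reviewed = {#911}

From (iv): #911 ∉ external.
Suppose #148 ∈ archived: no assignment then satisfies all the clues, so #148 ∉ archived.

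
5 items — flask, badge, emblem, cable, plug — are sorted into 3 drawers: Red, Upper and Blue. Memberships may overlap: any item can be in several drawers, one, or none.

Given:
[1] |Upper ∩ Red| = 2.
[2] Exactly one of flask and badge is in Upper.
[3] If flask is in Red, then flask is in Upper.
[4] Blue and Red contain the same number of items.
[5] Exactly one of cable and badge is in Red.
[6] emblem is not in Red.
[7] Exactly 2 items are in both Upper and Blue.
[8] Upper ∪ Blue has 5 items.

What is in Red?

Red = {badge, flask, plug}

From (6): emblem ∉ Red.
Suppose flask ∉ Red: no assignment then satisfies all the clues, so flask ∈ Red.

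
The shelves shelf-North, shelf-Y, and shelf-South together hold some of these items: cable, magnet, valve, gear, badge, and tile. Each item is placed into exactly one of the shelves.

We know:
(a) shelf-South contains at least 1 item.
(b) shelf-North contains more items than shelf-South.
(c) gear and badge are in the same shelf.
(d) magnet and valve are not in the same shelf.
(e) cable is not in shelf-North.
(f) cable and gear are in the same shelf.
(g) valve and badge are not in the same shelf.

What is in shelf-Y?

shelf-Y = {badge, cable, gear}

From (e): cable ∉ shelf-North.
(f): gear matches cable: gear ∉ shelf-North.
(c): badge matches gear: badge ∉ shelf-North.
Suppose cable ∉ shelf-Y: no assignment then satisfies all the clues, so cable ∈ shelf-Y.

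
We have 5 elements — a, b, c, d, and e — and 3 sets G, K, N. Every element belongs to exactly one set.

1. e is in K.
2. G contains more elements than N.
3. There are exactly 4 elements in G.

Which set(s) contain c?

c: G

From (1): e ∈ K.
(3): only 4 candidates remain for G, so all are in.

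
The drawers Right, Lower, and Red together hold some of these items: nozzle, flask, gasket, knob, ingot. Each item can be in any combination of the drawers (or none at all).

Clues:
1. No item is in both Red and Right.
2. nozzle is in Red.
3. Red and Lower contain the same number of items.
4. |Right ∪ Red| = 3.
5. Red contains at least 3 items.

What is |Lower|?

3

From (2): nozzle ∈ Red.
(1) (disjoint): nozzle ∉ Right.
Suppose flask ∈ Right: no assignment then satisfies all the clues, so flask ∉ Right.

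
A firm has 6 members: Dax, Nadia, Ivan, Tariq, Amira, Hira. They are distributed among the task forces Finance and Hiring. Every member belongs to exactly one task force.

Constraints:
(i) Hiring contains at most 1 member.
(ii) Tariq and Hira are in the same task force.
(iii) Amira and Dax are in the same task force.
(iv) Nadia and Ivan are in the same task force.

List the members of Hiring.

Hiring = {}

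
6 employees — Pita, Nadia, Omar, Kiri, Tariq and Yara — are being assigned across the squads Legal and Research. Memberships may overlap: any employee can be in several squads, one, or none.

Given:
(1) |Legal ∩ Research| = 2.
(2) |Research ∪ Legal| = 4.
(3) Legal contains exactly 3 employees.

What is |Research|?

3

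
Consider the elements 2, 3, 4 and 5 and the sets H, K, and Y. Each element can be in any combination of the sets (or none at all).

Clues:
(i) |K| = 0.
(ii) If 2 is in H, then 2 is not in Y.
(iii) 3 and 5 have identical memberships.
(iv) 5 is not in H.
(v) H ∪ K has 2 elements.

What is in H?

H = {2, 4}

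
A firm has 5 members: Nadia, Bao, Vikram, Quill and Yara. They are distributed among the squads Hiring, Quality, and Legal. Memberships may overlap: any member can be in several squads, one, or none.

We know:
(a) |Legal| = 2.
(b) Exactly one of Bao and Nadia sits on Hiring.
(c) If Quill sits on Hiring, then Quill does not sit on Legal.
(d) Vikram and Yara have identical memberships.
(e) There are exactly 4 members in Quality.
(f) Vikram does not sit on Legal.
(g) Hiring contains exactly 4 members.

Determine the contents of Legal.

Legal = {Bao, Nadia}

From (f): Vikram ∉ Legal.
(d): Yara matches Vikram: Yara ∉ Legal.
Suppose Nadia ∉ Legal: no assignment then satisfies all the clues, so Nadia ∈ Legal.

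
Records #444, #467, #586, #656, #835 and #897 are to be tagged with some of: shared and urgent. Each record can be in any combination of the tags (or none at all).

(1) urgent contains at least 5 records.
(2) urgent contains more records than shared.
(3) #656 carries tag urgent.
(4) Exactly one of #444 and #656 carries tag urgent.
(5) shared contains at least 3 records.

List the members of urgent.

urgent = {#467, #586, #656, #835, #897}

From (3): #656 ∈ urgent.
(4) (exactly one): #444 ∉ urgent.
(1): only 5 candidates remain for urgent, so all are in.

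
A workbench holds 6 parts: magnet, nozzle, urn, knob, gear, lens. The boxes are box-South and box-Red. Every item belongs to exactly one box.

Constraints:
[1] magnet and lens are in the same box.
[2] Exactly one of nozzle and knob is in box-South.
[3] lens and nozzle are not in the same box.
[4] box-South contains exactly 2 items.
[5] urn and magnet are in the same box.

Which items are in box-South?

box-South = {gear, nozzle}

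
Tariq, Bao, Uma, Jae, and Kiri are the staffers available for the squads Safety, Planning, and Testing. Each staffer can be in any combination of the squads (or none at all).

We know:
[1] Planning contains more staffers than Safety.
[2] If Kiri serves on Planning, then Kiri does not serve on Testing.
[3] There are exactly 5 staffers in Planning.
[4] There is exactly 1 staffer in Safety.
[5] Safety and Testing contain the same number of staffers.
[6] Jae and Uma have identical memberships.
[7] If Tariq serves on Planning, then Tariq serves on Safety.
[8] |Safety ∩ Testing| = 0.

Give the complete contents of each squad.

Safety = {Tariq}; Planning = {Bao, Jae, Kiri, Tariq, Uma}; Testing = {Bao}

(3): only 5 candidates remain for Planning, so all are in.
(7): Tariq ∈ Safety.
(2): Kiri ∉ Testing.
(4): Safety already has 1, so the rest are out.
Suppose Tariq ∈ Testing: no assignment then satisfies all the clues, so Tariq ∉ Testing.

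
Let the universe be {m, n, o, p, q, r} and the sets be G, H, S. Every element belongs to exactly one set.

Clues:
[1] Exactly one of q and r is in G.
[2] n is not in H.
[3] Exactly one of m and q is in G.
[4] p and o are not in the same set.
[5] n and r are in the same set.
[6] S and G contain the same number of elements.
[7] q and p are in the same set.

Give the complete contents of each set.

G = {p, q}; H = {m, o}; S = {n, r}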